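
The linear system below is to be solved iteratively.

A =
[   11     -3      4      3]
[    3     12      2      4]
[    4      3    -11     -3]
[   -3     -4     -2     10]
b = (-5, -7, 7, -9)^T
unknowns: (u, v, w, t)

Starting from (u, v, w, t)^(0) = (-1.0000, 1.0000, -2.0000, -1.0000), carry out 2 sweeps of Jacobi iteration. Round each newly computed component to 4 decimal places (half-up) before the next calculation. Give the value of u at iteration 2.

0.1289

Iteration 1:
  u = (-5 - (-3)·1.0000 - (4)·-2.0000 - (3)·-1.0000) / (11) = 0.8182
  v = (-7 - (3)·-1.0000 - (2)·-2.0000 - (4)·-1.0000) / (12) = 0.3333
  w = (7 - (4)·-1.0000 - (3)·1.0000 - (-3)·-1.0000) / (-11) = -0.4545
  t = (-9 - (-3)·-1.0000 - (-4)·1.0000 - (-2)·-2.0000) / (10) = -1.2000
Iteration 2:
  u = (-5 - (-3)·0.3333 - (4)·-0.4545 - (3)·-1.2000) / (11) = 0.1289
  v = (-7 - (3)·0.8182 - (2)·-0.4545 - (4)·-1.2000) / (12) = -0.3121
  w = (7 - (4)·0.8182 - (3)·0.3333 - (-3)·-1.2000) / (-11) = 0.0793
  t = (-9 - (-3)·0.8182 - (-4)·0.3333 - (-2)·-0.4545) / (10) = -0.6121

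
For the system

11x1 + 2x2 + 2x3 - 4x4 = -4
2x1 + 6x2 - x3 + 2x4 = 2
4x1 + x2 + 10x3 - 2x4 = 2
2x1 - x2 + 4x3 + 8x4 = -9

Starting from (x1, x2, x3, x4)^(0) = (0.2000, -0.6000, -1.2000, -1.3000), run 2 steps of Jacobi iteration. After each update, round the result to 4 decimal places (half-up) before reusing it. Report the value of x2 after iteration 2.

Iteration 1:
  x1 = (-4 - (2)·-0.6000 - (2)·-1.2000 - (-4)·-1.3000) / (11) = -0.5091
  x2 = (2 - (2)·0.2000 - (-1)·-1.2000 - (2)·-1.3000) / (6) = 0.5000
  x3 = (2 - (4)·0.2000 - (1)·-0.6000 - (-2)·-1.3000) / (10) = -0.0800
  x4 = (-9 - (2)·0.2000 - (-1)·-0.6000 - (4)·-1.2000) / (8) = -0.6500
Iteration 2:
  x1 = (-4 - (2)·0.5000 - (2)·-0.0800 - (-4)·-0.6500) / (11) = -0.6764
  x2 = (2 - (2)·-0.5091 - (-1)·-0.0800 - (2)·-0.6500) / (6) = 0.7064
  x3 = (2 - (4)·-0.5091 - (1)·0.5000 - (-2)·-0.6500) / (10) = 0.2236
  x4 = (-9 - (2)·-0.5091 - (-1)·0.5000 - (4)·-0.0800) / (8) = -0.8952

0.7064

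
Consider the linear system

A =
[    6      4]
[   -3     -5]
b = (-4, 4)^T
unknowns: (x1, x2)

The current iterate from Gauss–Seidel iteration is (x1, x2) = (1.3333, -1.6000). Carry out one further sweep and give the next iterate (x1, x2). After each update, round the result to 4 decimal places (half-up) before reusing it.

One sweep:
  x1 = (-4 - (4)·-1.6000) / (6) = 0.4000
  x2 = (4 - (-3)·0.4000) / (-5) = -1.0400

(0.4000, -1.0400)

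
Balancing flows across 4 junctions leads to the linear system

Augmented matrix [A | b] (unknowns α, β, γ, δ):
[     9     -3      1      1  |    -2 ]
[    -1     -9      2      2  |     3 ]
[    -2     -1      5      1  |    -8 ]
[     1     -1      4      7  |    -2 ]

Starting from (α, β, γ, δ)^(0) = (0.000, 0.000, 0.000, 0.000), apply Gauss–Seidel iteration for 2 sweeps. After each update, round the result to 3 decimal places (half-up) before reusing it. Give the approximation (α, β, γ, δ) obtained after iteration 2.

Iteration 1:
  α = (-2 - (-3)·0.000 - (1)·0.000 - (1)·0.000) / (9) = -0.222
  β = (3 - (-1)·-0.222 - (2)·0.000 - (2)·0.000) / (-9) = -0.309
  γ = (-8 - (-2)·-0.222 - (-1)·-0.309 - (1)·0.000) / (5) = -1.751
  δ = (-2 - (1)·-0.222 - (-1)·-0.309 - (4)·-1.751) / (7) = 0.702
Iteration 2:
  α = (-2 - (-3)·-0.309 - (1)·-1.751 - (1)·0.702) / (9) = -0.209
  β = (3 - (-1)·-0.209 - (2)·-1.751 - (2)·0.702) / (-9) = -0.543
  γ = (-8 - (-2)·-0.209 - (-1)·-0.543 - (1)·0.702) / (5) = -1.933
  δ = (-2 - (1)·-0.209 - (-1)·-0.543 - (4)·-1.933) / (7) = 0.771

(-0.209, -0.543, -1.933, 0.771)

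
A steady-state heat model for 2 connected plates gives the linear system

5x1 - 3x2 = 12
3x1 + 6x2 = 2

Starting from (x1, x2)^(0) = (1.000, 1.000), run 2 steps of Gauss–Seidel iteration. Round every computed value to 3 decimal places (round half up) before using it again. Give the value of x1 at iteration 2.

Iteration 1:
  x1 = (12 - (-3)·1.000) / (5) = 3.000
  x2 = (2 - (3)·3.000) / (6) = -1.167
Iteration 2:
  x1 = (12 - (-3)·-1.167) / (5) = 1.700
  x2 = (2 - (3)·1.700) / (6) = -0.517

1.700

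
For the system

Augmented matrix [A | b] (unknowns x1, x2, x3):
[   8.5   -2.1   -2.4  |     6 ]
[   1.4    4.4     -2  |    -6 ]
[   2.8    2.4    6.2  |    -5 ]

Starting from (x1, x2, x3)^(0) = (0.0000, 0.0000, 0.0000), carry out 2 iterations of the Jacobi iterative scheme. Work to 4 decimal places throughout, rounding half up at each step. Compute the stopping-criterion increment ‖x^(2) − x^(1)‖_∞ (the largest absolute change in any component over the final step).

Iteration 1:
  x1 = (6 - (-2.1)·0.0000 - (-2.4)·0.0000) / (8.5) = 0.7059
  x2 = (-6 - (1.4)·0.0000 - (-2)·0.0000) / (4.4) = -1.3636
  x3 = (-5 - (2.8)·0.0000 - (2.4)·0.0000) / (6.2) = -0.8065
Iteration 2:
  x1 = (6 - (-2.1)·-1.3636 - (-2.4)·-0.8065) / (8.5) = 0.1413
  x2 = (-6 - (1.4)·0.7059 - (-2)·-0.8065) / (4.4) = -1.9548
  x3 = (-5 - (2.8)·0.7059 - (2.4)·-1.3636) / (6.2) = -0.5974
Change: (-0.5646, -0.5912, 0.2091) → max |·| = 0.5912

0.5912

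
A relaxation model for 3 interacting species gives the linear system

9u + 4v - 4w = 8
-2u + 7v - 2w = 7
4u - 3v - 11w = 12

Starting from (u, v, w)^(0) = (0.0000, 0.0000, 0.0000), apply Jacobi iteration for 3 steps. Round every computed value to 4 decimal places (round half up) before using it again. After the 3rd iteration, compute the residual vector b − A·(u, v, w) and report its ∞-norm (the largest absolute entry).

Iteration 1:
  u = (8 - (4)·0.0000 - (-4)·0.0000) / (9) = 0.8889
  v = (7 - (-2)·0.0000 - (-2)·0.0000) / (7) = 1.0000
  w = (12 - (4)·0.0000 - (-3)·0.0000) / (-11) = -1.0909
Iteration 2:
  u = (8 - (4)·1.0000 - (-4)·-1.0909) / (9) = -0.0404
  v = (7 - (-2)·0.8889 - (-2)·-1.0909) / (7) = 0.9423
  w = (12 - (4)·0.8889 - (-3)·1.0000) / (-11) = -1.0404
Iteration 3:
  u = (8 - (4)·0.9423 - (-4)·-1.0404) / (9) = 0.0077
  v = (7 - (-2)·-0.0404 - (-2)·-1.0404) / (7) = 0.6912
  w = (12 - (4)·-0.0404 - (-3)·0.9423) / (-11) = -1.3626
Residual b − A·x = (-0.2845, -0.5482, -0.9458); ∞-norm = 0.9458

0.9458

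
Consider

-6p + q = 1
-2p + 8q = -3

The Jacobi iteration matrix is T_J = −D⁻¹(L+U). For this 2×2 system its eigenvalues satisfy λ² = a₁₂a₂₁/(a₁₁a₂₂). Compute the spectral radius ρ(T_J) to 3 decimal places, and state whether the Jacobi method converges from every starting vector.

0.204

a₁₂a₂₁/(a₁₁a₂₂) = (1)·(-2) / ((-6)·(8)) = 0.041667
ρ = √|0.041667| = √0.041667 = 0.204
ρ < 1, so Jacobi converges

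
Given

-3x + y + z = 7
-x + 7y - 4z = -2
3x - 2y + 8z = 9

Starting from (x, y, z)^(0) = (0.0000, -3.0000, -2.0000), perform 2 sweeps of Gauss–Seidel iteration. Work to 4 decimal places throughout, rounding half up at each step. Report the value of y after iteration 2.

Iteration 1:
  x = (7 - (1)·-3.0000 - (1)·-2.0000) / (-3) = -4.0000
  y = (-2 - (-1)·-4.0000 - (-4)·-2.0000) / (7) = -2.0000
  z = (9 - (3)·-4.0000 - (-2)·-2.0000) / (8) = 2.1250
Iteration 2:
  x = (7 - (1)·-2.0000 - (1)·2.1250) / (-3) = -2.2917
  y = (-2 - (-1)·-2.2917 - (-4)·2.1250) / (7) = 0.6012
  z = (9 - (3)·-2.2917 - (-2)·0.6012) / (8) = 2.1347

0.6012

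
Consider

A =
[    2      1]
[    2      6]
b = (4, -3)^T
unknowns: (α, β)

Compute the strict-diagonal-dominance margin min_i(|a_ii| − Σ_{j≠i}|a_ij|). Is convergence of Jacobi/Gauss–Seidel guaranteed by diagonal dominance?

1

row 1: |2| − (1) = 1
row 2: |6| − (2) = 4
minimum over rows = 1 → strictly diagonally dominant (convergence guaranteed)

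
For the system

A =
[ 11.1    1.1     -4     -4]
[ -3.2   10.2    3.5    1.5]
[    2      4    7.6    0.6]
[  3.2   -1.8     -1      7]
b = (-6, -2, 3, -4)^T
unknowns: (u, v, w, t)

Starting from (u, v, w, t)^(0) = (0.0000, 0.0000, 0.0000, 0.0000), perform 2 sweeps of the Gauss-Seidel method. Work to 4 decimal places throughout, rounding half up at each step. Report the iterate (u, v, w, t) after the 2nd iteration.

(-0.3547, -0.5114, 0.7820, -0.4291)

Iteration 1:
  u = (-6 - (1.1)·0.0000 - (-4)·0.0000 - (-4)·0.0000) / (11.1) = -0.5405
  v = (-2 - (-3.2)·-0.5405 - (3.5)·0.0000 - (1.5)·0.0000) / (10.2) = -0.3656
  w = (3 - (2)·-0.5405 - (4)·-0.3656 - (0.6)·0.0000) / (7.6) = 0.7294
  t = (-4 - (3.2)·-0.5405 - (-1.8)·-0.3656 - (-1)·0.7294) / (7) = -0.3142
Iteration 2:
  u = (-6 - (1.1)·-0.3656 - (-4)·0.7294 - (-4)·-0.3142) / (11.1) = -0.3547
  v = (-2 - (-3.2)·-0.3547 - (3.5)·0.7294 - (1.5)·-0.3142) / (10.2) = -0.5114
  w = (3 - (2)·-0.3547 - (4)·-0.5114 - (0.6)·-0.3142) / (7.6) = 0.7820
  t = (-4 - (3.2)·-0.3547 - (-1.8)·-0.5114 - (-1)·0.7820) / (7) = -0.4291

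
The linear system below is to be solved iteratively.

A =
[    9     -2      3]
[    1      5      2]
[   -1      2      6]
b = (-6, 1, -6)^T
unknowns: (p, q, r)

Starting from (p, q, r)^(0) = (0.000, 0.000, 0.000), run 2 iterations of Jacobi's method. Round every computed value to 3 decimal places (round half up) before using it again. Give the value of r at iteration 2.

Iteration 1:
  p = (-6 - (-2)·0.000 - (3)·0.000) / (9) = -0.667
  q = (1 - (1)·0.000 - (2)·0.000) / (5) = 0.200
  r = (-6 - (-1)·0.000 - (2)·0.000) / (6) = -1.000
Iteration 2:
  p = (-6 - (-2)·0.200 - (3)·-1.000) / (9) = -0.289
  q = (1 - (1)·-0.667 - (2)·-1.000) / (5) = 0.733
  r = (-6 - (-1)·-0.667 - (2)·0.200) / (6) = -1.178

-1.178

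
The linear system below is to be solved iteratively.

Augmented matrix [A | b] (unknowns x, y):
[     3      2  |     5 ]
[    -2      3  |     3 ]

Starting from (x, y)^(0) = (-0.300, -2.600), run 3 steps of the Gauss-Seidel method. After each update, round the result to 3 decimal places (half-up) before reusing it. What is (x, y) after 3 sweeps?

Iteration 1:
  x = (5 - (2)·-2.600) / (3) = 3.400
  y = (3 - (-2)·3.400) / (3) = 3.267
Iteration 2:
  x = (5 - (2)·3.267) / (3) = -0.511
  y = (3 - (-2)·-0.511) / (3) = 0.659
Iteration 3:
  x = (5 - (2)·0.659) / (3) = 1.227
  y = (3 - (-2)·1.227) / (3) = 1.818

(1.227, 1.818)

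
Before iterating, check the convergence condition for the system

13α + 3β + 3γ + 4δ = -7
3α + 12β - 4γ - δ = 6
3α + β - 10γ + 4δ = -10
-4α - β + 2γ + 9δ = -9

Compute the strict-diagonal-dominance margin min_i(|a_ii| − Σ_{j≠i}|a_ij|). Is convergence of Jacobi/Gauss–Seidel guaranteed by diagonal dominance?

row 1: |13| − (3+3+4) = 3
row 2: |12| − (3+4+1) = 4
row 3: |-10| − (3+1+4) = 2
row 4: |9| − (4+1+2) = 2
minimum over rows = 2 → strictly diagonally dominant (convergence guaranteed)

2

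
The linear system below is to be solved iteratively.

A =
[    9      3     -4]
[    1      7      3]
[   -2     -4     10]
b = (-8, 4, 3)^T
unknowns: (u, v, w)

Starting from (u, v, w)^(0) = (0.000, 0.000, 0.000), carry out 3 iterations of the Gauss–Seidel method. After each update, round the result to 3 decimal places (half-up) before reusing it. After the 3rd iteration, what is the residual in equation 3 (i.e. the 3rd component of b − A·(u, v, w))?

Iteration 1:
  u = (-8 - (3)·0.000 - (-4)·0.000) / (9) = -0.889
  v = (4 - (1)·-0.889 - (3)·0.000) / (7) = 0.698
  w = (3 - (-2)·-0.889 - (-4)·0.698) / (10) = 0.401
Iteration 2:
  u = (-8 - (3)·0.698 - (-4)·0.401) / (9) = -0.943
  v = (4 - (1)·-0.943 - (3)·0.401) / (7) = 0.534
  w = (3 - (-2)·-0.943 - (-4)·0.534) / (10) = 0.325
Iteration 3:
  u = (-8 - (3)·0.534 - (-4)·0.325) / (9) = -0.922
  v = (4 - (1)·-0.922 - (3)·0.325) / (7) = 0.564
  w = (3 - (-2)·-0.922 - (-4)·0.564) / (10) = 0.341
Residual b − A·x = (-0.030, -0.049, 0.002)

0.002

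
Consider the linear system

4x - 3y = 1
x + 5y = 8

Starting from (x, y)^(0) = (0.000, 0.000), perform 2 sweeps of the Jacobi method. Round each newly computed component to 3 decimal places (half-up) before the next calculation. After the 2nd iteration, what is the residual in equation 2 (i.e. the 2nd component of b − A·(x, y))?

-1.200

Iteration 1:
  x = (1 - (-3)·0.000) / (4) = 0.250
  y = (8 - (1)·0.000) / (5) = 1.600
Iteration 2:
  x = (1 - (-3)·1.600) / (4) = 1.450
  y = (8 - (1)·0.250) / (5) = 1.550
Residual b − A·x = (-0.150, -1.200)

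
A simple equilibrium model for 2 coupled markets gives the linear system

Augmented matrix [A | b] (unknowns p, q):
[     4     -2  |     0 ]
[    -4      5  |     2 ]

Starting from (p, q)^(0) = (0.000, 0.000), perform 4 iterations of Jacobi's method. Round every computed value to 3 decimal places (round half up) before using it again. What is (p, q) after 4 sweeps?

(0.280, 0.560)

Iteration 1:
  p = (0 - (-2)·0.000) / (4) = 0.000
  q = (2 - (-4)·0.000) / (5) = 0.400
Iteration 2:
  p = (0 - (-2)·0.400) / (4) = 0.200
  q = (2 - (-4)·0.000) / (5) = 0.400
Iteration 3:
  p = (0 - (-2)·0.400) / (4) = 0.200
  q = (2 - (-4)·0.200) / (5) = 0.560
Iteration 4:
  p = (0 - (-2)·0.560) / (4) = 0.280
  q = (2 - (-4)·0.200) / (5) = 0.560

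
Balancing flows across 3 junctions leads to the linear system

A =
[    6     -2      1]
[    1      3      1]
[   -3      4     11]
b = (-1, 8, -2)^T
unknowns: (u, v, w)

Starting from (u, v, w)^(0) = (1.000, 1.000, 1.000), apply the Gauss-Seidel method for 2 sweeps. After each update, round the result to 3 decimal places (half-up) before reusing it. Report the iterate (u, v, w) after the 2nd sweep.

(0.783, 2.749, -0.968)

Iteration 1:
  u = (-1 - (-2)·1.000 - (1)·1.000) / (6) = 0.000
  v = (8 - (1)·0.000 - (1)·1.000) / (3) = 2.333
  w = (-2 - (-3)·0.000 - (4)·2.333) / (11) = -1.030
Iteration 2:
  u = (-1 - (-2)·2.333 - (1)·-1.030) / (6) = 0.783
  v = (8 - (1)·0.783 - (1)·-1.030) / (3) = 2.749
  w = (-2 - (-3)·0.783 - (4)·2.749) / (11) = -0.968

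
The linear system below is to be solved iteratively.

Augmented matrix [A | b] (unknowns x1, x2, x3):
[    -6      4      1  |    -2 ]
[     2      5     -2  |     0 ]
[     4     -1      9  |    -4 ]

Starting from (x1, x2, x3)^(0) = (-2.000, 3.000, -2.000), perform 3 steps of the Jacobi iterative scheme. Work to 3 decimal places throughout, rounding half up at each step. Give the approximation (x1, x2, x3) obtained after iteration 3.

Iteration 1:
  x1 = (-2 - (4)·3.000 - (1)·-2.000) / (-6) = 2.000
  x2 = (0 - (2)·-2.000 - (-2)·-2.000) / (5) = 0.000
  x3 = (-4 - (4)·-2.000 - (-1)·3.000) / (9) = 0.778
Iteration 2:
  x1 = (-2 - (4)·0.000 - (1)·0.778) / (-6) = 0.463
  x2 = (0 - (2)·2.000 - (-2)·0.778) / (5) = -0.489
  x3 = (-4 - (4)·2.000 - (-1)·0.000) / (9) = -1.333
Iteration 3:
  x1 = (-2 - (4)·-0.489 - (1)·-1.333) / (-6) = -0.215
  x2 = (0 - (2)·0.463 - (-2)·-1.333) / (5) = -0.718
  x3 = (-4 - (4)·0.463 - (-1)·-0.489) / (9) = -0.705

(-0.215, -0.718, -0.705)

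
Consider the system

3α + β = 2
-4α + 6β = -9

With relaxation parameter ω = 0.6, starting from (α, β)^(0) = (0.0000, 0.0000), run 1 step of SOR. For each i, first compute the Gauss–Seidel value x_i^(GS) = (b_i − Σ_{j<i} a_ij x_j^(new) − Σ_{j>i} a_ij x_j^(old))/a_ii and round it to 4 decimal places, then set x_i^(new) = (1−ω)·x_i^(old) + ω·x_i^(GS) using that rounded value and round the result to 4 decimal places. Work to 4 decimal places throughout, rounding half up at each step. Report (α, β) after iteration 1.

(0.4000, -0.7400)

Iteration 1:
  α: GS value = (2 - (1)·0.0000) / (3) = 0.6667;  α ← (1−ω)·0.0000 + ω·0.6667 = 0.4000
  β: GS value = (-9 - (-4)·0.4000) / (6) = -1.2333;  β ← (1−ω)·0.0000 + ω·-1.2333 = -0.7400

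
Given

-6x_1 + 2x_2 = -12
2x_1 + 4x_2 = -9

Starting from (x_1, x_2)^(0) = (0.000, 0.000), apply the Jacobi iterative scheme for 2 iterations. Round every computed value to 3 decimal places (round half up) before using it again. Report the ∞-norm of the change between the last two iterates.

Iteration 1:
  x_1 = (-12 - (2)·0.000) / (-6) = 2.000
  x_2 = (-9 - (2)·0.000) / (4) = -2.250
Iteration 2:
  x_1 = (-12 - (2)·-2.250) / (-6) = 1.250
  x_2 = (-9 - (2)·2.000) / (4) = -3.250
Change: (-0.750, -1.000) → max |·| = 1.000

1.000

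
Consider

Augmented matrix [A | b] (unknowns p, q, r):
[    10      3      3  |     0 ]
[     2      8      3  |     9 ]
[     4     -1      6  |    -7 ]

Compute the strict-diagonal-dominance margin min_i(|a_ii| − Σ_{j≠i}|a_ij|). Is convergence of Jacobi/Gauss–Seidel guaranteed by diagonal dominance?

1

row 1: |10| − (3+3) = 4
row 2: |8| − (2+3) = 3
row 3: |6| − (4+1) = 1
minimum over rows = 1 → strictly diagonally dominant (convergence guaranteed)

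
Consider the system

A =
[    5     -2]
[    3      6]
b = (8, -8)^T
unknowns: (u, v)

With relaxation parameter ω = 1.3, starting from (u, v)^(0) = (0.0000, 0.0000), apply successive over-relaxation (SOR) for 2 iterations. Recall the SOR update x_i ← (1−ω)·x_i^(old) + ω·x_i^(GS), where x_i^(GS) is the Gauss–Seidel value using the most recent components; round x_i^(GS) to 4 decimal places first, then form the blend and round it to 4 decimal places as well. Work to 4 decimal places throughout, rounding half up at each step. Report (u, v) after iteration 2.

Iteration 1:
  u: GS value = (8 - (-2)·0.0000) / (5) = 1.6000;  u ← (1−ω)·0.0000 + ω·1.6000 = 2.0800
  v: GS value = (-8 - (3)·2.0800) / (6) = -2.3733;  v ← (1−ω)·0.0000 + ω·-2.3733 = -3.0853
Iteration 2:
  u: GS value = (8 - (-2)·-3.0853) / (5) = 0.3659;  u ← (1−ω)·2.0800 + ω·0.3659 = -0.1483
  v: GS value = (-8 - (3)·-0.1483) / (6) = -1.2592;  v ← (1−ω)·-3.0853 + ω·-1.2592 = -0.7114

(-0.1483, -0.7114)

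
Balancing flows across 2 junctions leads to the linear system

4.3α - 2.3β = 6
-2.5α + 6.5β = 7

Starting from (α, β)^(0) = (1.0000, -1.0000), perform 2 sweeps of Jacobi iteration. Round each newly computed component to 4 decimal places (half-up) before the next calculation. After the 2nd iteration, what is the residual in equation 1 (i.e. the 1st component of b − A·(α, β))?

Iteration 1:
  α = (6 - (-2.3)·-1.0000) / (4.3) = 0.8605
  β = (7 - (-2.5)·1.0000) / (6.5) = 1.4615
Iteration 2:
  α = (6 - (-2.3)·1.4615) / (4.3) = 2.1771
  β = (7 - (-2.5)·0.8605) / (6.5) = 1.4079
Residual b − A·x = (-0.1234, 3.2914)

-0.1234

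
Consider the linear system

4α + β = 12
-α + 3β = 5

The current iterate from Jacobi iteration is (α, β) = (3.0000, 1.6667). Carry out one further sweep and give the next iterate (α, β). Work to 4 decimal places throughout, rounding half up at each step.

(2.5833, 2.6667)

One sweep:
  α = (12 - (1)·1.6667) / (4) = 2.5833
  β = (5 - (-1)·3.0000) / (3) = 2.6667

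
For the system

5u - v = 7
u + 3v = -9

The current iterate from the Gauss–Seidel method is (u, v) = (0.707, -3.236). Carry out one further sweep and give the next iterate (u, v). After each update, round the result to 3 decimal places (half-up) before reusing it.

(0.753, -3.251)

One sweep:
  u = (7 - (-1)·-3.236) / (5) = 0.753
  v = (-9 - (1)·0.753) / (3) = -3.251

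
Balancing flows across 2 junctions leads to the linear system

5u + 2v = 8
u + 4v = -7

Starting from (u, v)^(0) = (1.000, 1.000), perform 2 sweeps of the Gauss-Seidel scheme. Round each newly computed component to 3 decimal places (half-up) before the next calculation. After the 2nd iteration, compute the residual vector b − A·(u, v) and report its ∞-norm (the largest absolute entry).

Iteration 1:
  u = (8 - (2)·1.000) / (5) = 1.200
  v = (-7 - (1)·1.200) / (4) = -2.050
Iteration 2:
  u = (8 - (2)·-2.050) / (5) = 2.420
  v = (-7 - (1)·2.420) / (4) = -2.355
Residual b − A·x = (0.610, 0.000); ∞-norm = 0.610

0.610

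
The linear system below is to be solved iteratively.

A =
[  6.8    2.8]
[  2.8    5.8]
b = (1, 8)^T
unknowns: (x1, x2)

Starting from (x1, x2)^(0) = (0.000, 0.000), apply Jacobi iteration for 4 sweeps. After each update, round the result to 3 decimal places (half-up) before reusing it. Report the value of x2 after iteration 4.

1.569

Iteration 1:
  x1 = (1 - (2.8)·0.000) / (6.8) = 0.147
  x2 = (8 - (2.8)·0.000) / (5.8) = 1.379
Iteration 2:
  x1 = (1 - (2.8)·1.379) / (6.8) = -0.421
  x2 = (8 - (2.8)·0.147) / (5.8) = 1.308
Iteration 3:
  x1 = (1 - (2.8)·1.308) / (6.8) = -0.392
  x2 = (8 - (2.8)·-0.421) / (5.8) = 1.583
Iteration 4:
  x1 = (1 - (2.8)·1.583) / (6.8) = -0.505
  x2 = (8 - (2.8)·-0.392) / (5.8) = 1.569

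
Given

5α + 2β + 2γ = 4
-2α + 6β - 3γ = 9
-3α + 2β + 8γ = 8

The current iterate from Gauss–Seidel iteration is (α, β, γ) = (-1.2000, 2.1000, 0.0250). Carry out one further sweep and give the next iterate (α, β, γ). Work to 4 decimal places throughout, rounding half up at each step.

One sweep:
  α = (4 - (2)·2.1000 - (2)·0.0250) / (5) = -0.0500
  β = (9 - (-2)·-0.0500 - (-3)·0.0250) / (6) = 1.4958
  γ = (8 - (-3)·-0.0500 - (2)·1.4958) / (8) = 0.6073

(-0.0500, 1.4958, 0.6073)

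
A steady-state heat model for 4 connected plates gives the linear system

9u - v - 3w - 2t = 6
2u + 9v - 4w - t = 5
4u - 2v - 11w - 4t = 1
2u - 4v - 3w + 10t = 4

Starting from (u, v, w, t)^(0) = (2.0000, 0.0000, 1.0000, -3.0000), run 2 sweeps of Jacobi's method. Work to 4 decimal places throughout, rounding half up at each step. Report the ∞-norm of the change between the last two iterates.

1.8465

Iteration 1:
  u = (6 - (-1)·0.0000 - (-3)·1.0000 - (-2)·-3.0000) / (9) = 0.3333
  v = (5 - (2)·2.0000 - (-4)·1.0000 - (-1)·-3.0000) / (9) = 0.2222
  w = (1 - (4)·2.0000 - (-2)·0.0000 - (-4)·-3.0000) / (-11) = 1.7273
  t = (4 - (2)·2.0000 - (-4)·0.0000 - (-3)·1.0000) / (10) = 0.3000
Iteration 2:
  u = (6 - (-1)·0.2222 - (-3)·1.7273 - (-2)·0.3000) / (9) = 1.3338
  v = (5 - (2)·0.3333 - (-4)·1.7273 - (-1)·0.3000) / (9) = 1.2825
  w = (1 - (4)·0.3333 - (-2)·0.2222 - (-4)·0.3000) / (-11) = -0.1192
  t = (4 - (2)·0.3333 - (-4)·0.2222 - (-3)·1.7273) / (10) = 0.9404
Change: (1.0005, 1.0603, -1.8465, 0.6404) → max |·| = 1.8465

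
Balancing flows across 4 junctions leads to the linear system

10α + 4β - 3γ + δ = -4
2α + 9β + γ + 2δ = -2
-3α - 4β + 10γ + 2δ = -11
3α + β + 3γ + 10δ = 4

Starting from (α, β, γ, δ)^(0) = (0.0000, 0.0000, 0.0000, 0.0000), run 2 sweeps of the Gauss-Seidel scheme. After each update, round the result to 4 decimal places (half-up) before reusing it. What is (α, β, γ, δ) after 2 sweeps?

(-0.8202, -0.1019, -1.5699, 1.1272)

Iteration 1:
  α = (-4 - (4)·0.0000 - (-3)·0.0000 - (1)·0.0000) / (10) = -0.4000
  β = (-2 - (2)·-0.4000 - (1)·0.0000 - (2)·0.0000) / (9) = -0.1333
  γ = (-11 - (-3)·-0.4000 - (-4)·-0.1333 - (2)·0.0000) / (10) = -1.2733
  δ = (4 - (3)·-0.4000 - (1)·-0.1333 - (3)·-1.2733) / (10) = 0.9153
Iteration 2:
  α = (-4 - (4)·-0.1333 - (-3)·-1.2733 - (1)·0.9153) / (10) = -0.8202
  β = (-2 - (2)·-0.8202 - (1)·-1.2733 - (2)·0.9153) / (9) = -0.1019
  γ = (-11 - (-3)·-0.8202 - (-4)·-0.1019 - (2)·0.9153) / (10) = -1.5699
  δ = (4 - (3)·-0.8202 - (1)·-0.1019 - (3)·-1.5699) / (10) = 1.1272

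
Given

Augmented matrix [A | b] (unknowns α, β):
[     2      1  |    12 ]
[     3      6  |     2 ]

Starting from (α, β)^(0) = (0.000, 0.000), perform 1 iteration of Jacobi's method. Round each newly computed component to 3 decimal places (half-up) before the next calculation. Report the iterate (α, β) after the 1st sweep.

(6.000, 0.333)

Iteration 1:
  α = (12 - (1)·0.000) / (2) = 6.000
  β = (2 - (3)·0.000) / (6) = 0.333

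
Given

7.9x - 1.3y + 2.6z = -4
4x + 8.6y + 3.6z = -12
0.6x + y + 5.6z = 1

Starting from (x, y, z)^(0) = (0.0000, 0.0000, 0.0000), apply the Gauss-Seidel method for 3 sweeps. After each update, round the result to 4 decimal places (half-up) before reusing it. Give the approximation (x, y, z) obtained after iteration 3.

(-0.8601, -1.1966, 0.4844)

Iteration 1:
  x = (-4 - (-1.3)·0.0000 - (2.6)·0.0000) / (7.9) = -0.5063
  y = (-12 - (4)·-0.5063 - (3.6)·0.0000) / (8.6) = -1.1599
  z = (1 - (0.6)·-0.5063 - (1)·-1.1599) / (5.6) = 0.4399
Iteration 2:
  x = (-4 - (-1.3)·-1.1599 - (2.6)·0.4399) / (7.9) = -0.8420
  y = (-12 - (4)·-0.8420 - (3.6)·0.4399) / (8.6) = -1.1879
  z = (1 - (0.6)·-0.8420 - (1)·-1.1879) / (5.6) = 0.4809
Iteration 3:
  x = (-4 - (-1.3)·-1.1879 - (2.6)·0.4809) / (7.9) = -0.8601
  y = (-12 - (4)·-0.8601 - (3.6)·0.4809) / (8.6) = -1.1966
  z = (1 - (0.6)·-0.8601 - (1)·-1.1966) / (5.6) = 0.4844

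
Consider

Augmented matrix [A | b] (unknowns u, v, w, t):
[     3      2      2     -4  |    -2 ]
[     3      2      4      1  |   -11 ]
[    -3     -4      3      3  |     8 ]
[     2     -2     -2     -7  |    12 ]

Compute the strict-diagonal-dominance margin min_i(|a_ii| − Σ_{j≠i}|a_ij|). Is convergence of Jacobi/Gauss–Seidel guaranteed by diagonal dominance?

-7

row 1: |3| − (2+2+4) = -5
row 2: |2| − (3+4+1) = -6
row 3: |3| − (3+4+3) = -7
row 4: |-7| − (2+2+2) = 1
minimum over rows = -7 → not strictly diagonally dominant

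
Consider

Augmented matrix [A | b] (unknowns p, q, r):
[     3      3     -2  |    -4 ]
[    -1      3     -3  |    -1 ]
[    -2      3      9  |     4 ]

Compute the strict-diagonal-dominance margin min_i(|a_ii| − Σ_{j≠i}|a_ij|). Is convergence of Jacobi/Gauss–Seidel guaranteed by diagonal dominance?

-2

row 1: |3| − (3+2) = -2
row 2: |3| − (1+3) = -1
row 3: |9| − (2+3) = 4
minimum over rows = -2 → not strictly diagonally dominant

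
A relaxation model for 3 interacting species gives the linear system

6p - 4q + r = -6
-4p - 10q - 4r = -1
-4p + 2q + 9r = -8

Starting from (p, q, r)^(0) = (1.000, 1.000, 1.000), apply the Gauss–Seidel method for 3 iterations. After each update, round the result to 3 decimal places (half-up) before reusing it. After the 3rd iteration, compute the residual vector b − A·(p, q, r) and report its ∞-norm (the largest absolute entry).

1.408

Iteration 1:
  p = (-6 - (-4)·1.000 - (1)·1.000) / (6) = -0.500
  q = (-1 - (-4)·-0.500 - (-4)·1.000) / (-10) = -0.100
  r = (-8 - (-4)·-0.500 - (2)·-0.100) / (9) = -1.089
Iteration 2:
  p = (-6 - (-4)·-0.100 - (1)·-1.089) / (6) = -0.885
  q = (-1 - (-4)·-0.885 - (-4)·-1.089) / (-10) = 0.890
  r = (-8 - (-4)·-0.885 - (2)·0.890) / (9) = -1.480
Iteration 3:
  p = (-6 - (-4)·0.890 - (1)·-1.480) / (6) = -0.160
  q = (-1 - (-4)·-0.160 - (-4)·-1.480) / (-10) = 0.756
  r = (-8 - (-4)·-0.160 - (2)·0.756) / (9) = -1.128
Residual b − A·x = (-0.888, 1.408, 0.000); ∞-norm = 1.408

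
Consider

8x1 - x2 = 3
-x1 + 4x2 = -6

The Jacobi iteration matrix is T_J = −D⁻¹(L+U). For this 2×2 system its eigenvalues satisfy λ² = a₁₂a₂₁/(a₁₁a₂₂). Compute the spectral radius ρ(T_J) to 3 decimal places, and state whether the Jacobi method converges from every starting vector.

a₁₂a₂₁/(a₁₁a₂₂) = (-1)·(-1) / ((8)·(4)) = 0.031250
ρ = √|0.031250| = √0.031250 = 0.177
ρ < 1, so Jacobi converges

0.177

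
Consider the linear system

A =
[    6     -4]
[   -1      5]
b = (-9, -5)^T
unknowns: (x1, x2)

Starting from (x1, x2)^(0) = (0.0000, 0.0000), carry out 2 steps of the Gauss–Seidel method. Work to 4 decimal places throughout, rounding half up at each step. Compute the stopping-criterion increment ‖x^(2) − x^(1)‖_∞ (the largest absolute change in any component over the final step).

0.8667

Iteration 1:
  x1 = (-9 - (-4)·0.0000) / (6) = -1.5000
  x2 = (-5 - (-1)·-1.5000) / (5) = -1.3000
Iteration 2:
  x1 = (-9 - (-4)·-1.3000) / (6) = -2.3667
  x2 = (-5 - (-1)·-2.3667) / (5) = -1.4733
Change: (-0.8667, -0.1733) → max |·| = 0.8667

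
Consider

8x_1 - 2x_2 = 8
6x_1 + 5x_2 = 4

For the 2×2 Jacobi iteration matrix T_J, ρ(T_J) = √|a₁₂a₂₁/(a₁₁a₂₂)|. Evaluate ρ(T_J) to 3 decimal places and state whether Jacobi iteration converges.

a₁₂a₂₁/(a₁₁a₂₂) = (-2)·(6) / ((8)·(5)) = -0.300000
ρ = √|-0.300000| = √0.300000 = 0.548
ρ < 1, so Jacobi converges

0.548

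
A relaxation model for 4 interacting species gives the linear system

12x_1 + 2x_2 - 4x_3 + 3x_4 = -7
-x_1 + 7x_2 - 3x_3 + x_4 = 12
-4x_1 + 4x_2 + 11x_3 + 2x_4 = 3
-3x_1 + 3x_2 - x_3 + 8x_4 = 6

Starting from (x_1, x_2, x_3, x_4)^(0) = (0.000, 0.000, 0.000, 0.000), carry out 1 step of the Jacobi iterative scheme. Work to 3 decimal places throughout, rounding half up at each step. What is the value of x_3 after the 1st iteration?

Iteration 1:
  x_1 = (-7 - (2)·0.000 - (-4)·0.000 - (3)·0.000) / (12) = -0.583
  x_2 = (12 - (-1)·0.000 - (-3)·0.000 - (1)·0.000) / (7) = 1.714
  x_3 = (3 - (-4)·0.000 - (4)·0.000 - (2)·0.000) / (11) = 0.273
  x_4 = (6 - (-3)·0.000 - (3)·0.000 - (-1)·0.000) / (8) = 0.750

0.273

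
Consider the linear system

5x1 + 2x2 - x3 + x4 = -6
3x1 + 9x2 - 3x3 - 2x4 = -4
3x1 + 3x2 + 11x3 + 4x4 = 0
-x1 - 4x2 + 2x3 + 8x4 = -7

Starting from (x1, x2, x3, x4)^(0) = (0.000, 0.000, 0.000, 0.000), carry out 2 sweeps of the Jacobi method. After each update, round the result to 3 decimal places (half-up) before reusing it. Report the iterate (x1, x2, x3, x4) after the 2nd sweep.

(-0.847, -0.239, 0.767, -1.247)

Iteration 1:
  x1 = (-6 - (2)·0.000 - (-1)·0.000 - (1)·0.000) / (5) = -1.200
  x2 = (-4 - (3)·0.000 - (-3)·0.000 - (-2)·0.000) / (9) = -0.444
  x3 = (0 - (3)·0.000 - (3)·0.000 - (4)·0.000) / (11) = 0.000
  x4 = (-7 - (-1)·0.000 - (-4)·0.000 - (2)·0.000) / (8) = -0.875
Iteration 2:
  x1 = (-6 - (2)·-0.444 - (-1)·0.000 - (1)·-0.875) / (5) = -0.847
  x2 = (-4 - (3)·-1.200 - (-3)·0.000 - (-2)·-0.875) / (9) = -0.239
  x3 = (0 - (3)·-1.200 - (3)·-0.444 - (4)·-0.875) / (11) = 0.767
  x4 = (-7 - (-1)·-1.200 - (-4)·-0.444 - (2)·0.000) / (8) = -1.247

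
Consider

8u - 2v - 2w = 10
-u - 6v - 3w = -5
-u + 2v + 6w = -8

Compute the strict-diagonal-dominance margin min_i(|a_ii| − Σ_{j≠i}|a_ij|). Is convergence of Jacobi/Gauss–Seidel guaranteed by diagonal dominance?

2

row 1: |8| − (2+2) = 4
row 2: |-6| − (1+3) = 2
row 3: |6| − (1+2) = 3
minimum over rows = 2 → strictly diagonally dominant (convergence guaranteed)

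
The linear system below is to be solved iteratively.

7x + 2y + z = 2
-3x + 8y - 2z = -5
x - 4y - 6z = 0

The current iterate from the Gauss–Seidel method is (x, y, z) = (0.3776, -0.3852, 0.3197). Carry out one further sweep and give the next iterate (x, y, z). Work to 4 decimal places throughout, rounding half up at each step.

One sweep:
  x = (2 - (2)·-0.3852 - (1)·0.3197) / (7) = 0.3501
  y = (-5 - (-3)·0.3501 - (-2)·0.3197) / (8) = -0.4138
  z = (0 - (1)·0.3501 - (-4)·-0.4138) / (-6) = 0.3342

(0.3501, -0.4138, 0.3342)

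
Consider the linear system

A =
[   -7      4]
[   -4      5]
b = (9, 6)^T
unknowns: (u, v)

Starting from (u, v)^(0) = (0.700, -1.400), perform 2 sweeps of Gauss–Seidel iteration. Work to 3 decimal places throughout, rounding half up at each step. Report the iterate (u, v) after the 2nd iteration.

(-1.554, -0.043)

Iteration 1:
  u = (9 - (4)·-1.400) / (-7) = -2.086
  v = (6 - (-4)·-2.086) / (5) = -0.469
Iteration 2:
  u = (9 - (4)·-0.469) / (-7) = -1.554
  v = (6 - (-4)·-1.554) / (5) = -0.043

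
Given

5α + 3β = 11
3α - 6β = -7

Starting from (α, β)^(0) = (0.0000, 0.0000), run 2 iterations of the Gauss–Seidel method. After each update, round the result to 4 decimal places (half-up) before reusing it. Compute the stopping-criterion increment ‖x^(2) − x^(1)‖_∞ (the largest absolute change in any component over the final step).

1.3600

Iteration 1:
  α = (11 - (3)·0.0000) / (5) = 2.2000
  β = (-7 - (3)·2.2000) / (-6) = 2.2667
Iteration 2:
  α = (11 - (3)·2.2667) / (5) = 0.8400
  β = (-7 - (3)·0.8400) / (-6) = 1.5867
Change: (-1.3600, -0.6800) → max |·| = 1.3600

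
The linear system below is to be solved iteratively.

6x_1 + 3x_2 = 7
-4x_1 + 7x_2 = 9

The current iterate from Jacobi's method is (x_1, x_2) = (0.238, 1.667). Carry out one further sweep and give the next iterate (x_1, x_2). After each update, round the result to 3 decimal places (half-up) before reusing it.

(0.333, 1.422)

One sweep:
  x_1 = (7 - (3)·1.667) / (6) = 0.333
  x_2 = (9 - (-4)·0.238) / (7) = 1.422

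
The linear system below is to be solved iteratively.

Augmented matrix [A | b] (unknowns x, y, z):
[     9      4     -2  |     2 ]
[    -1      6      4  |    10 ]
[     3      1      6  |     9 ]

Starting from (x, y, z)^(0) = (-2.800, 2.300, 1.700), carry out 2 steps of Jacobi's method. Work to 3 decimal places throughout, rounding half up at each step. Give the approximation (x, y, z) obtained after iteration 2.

(0.752, -0.082, 1.700)

Iteration 1:
  x = (2 - (4)·2.300 - (-2)·1.700) / (9) = -0.422
  y = (10 - (-1)·-2.800 - (4)·1.700) / (6) = 0.067
  z = (9 - (3)·-2.800 - (1)·2.300) / (6) = 2.517
Iteration 2:
  x = (2 - (4)·0.067 - (-2)·2.517) / (9) = 0.752
  y = (10 - (-1)·-0.422 - (4)·2.517) / (6) = -0.082
  z = (9 - (3)·-0.422 - (1)·0.067) / (6) = 1.700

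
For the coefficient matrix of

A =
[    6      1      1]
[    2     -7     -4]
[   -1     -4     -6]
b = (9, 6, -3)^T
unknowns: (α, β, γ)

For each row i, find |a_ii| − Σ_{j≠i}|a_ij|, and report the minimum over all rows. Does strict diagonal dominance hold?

1

row 1: |6| − (1+1) = 4
row 2: |-7| − (2+4) = 1
row 3: |-6| − (1+4) = 1
minimum over rows = 1 → strictly diagonally dominant (convergence guaranteed)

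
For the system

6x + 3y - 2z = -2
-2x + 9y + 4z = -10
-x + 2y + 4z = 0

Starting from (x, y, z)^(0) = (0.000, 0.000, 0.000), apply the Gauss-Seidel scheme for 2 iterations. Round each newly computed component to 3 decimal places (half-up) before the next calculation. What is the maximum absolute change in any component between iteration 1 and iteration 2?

Iteration 1:
  x = (-2 - (3)·0.000 - (-2)·0.000) / (6) = -0.333
  y = (-10 - (-2)·-0.333 - (4)·0.000) / (9) = -1.185
  z = (0 - (-1)·-0.333 - (2)·-1.185) / (4) = 0.509
Iteration 2:
  x = (-2 - (3)·-1.185 - (-2)·0.509) / (6) = 0.429
  y = (-10 - (-2)·0.429 - (4)·0.509) / (9) = -1.242
  z = (0 - (-1)·0.429 - (2)·-1.242) / (4) = 0.728
Change: (0.762, -0.057, 0.219) → max |·| = 0.762

0.762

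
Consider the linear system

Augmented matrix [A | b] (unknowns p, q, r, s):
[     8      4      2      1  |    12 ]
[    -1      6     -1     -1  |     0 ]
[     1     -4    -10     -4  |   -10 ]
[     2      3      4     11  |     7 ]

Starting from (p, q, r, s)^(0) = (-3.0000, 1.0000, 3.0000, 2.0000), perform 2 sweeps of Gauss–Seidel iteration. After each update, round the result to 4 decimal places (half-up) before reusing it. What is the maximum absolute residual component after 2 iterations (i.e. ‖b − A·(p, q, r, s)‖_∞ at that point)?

1.5149

Iteration 1:
  p = (12 - (4)·1.0000 - (2)·3.0000 - (1)·2.0000) / (8) = 0.0000
  q = (0 - (-1)·0.0000 - (-1)·3.0000 - (-1)·2.0000) / (6) = 0.8333
  r = (-10 - (1)·0.0000 - (-4)·0.8333 - (-4)·2.0000) / (-10) = -0.1333
  s = (7 - (2)·0.0000 - (3)·0.8333 - (4)·-0.1333) / (11) = 0.4576
Iteration 2:
  p = (12 - (4)·0.8333 - (2)·-0.1333 - (1)·0.4576) / (8) = 1.0595
  q = (0 - (-1)·1.0595 - (-1)·-0.1333 - (-1)·0.4576) / (6) = 0.2306
  r = (-10 - (1)·1.0595 - (-4)·0.2306 - (-4)·0.4576) / (-10) = 0.8307
  s = (7 - (2)·1.0595 - (3)·0.2306 - (4)·0.8307) / (11) = 0.0788
Residual b − A·x = (0.8614, 0.5854, -1.5149, -0.0004); ∞-norm = 1.5149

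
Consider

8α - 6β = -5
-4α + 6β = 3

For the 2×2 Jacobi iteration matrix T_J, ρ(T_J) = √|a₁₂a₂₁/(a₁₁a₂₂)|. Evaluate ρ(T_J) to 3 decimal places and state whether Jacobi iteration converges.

0.707

a₁₂a₂₁/(a₁₁a₂₂) = (-6)·(-4) / ((8)·(6)) = 0.500000
ρ = √|0.500000| = √0.500000 = 0.707
ρ < 1, so Jacobi converges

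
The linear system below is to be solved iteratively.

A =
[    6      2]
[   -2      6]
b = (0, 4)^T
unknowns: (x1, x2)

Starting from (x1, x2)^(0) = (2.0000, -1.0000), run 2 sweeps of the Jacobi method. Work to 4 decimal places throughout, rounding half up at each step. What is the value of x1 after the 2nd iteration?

-0.4444

Iteration 1:
  x1 = (0 - (2)·-1.0000) / (6) = 0.3333
  x2 = (4 - (-2)·2.0000) / (6) = 1.3333
Iteration 2:
  x1 = (0 - (2)·1.3333) / (6) = -0.4444
  x2 = (4 - (-2)·0.3333) / (6) = 0.7778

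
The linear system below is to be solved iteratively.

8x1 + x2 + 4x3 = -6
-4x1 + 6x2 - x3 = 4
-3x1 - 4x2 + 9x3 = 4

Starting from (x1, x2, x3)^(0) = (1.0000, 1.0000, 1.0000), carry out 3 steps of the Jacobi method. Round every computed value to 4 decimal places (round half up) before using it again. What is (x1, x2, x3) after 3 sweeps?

(-1.0706, -0.2569, -0.0923)

Iteration 1:
  x1 = (-6 - (1)·1.0000 - (4)·1.0000) / (8) = -1.3750
  x2 = (4 - (-4)·1.0000 - (-1)·1.0000) / (6) = 1.5000
  x3 = (4 - (-3)·1.0000 - (-4)·1.0000) / (9) = 1.2222
Iteration 2:
  x1 = (-6 - (1)·1.5000 - (4)·1.2222) / (8) = -1.5486
  x2 = (4 - (-4)·-1.3750 - (-1)·1.2222) / (6) = -0.0463
  x3 = (4 - (-3)·-1.3750 - (-4)·1.5000) / (9) = 0.6528
Iteration 3:
  x1 = (-6 - (1)·-0.0463 - (4)·0.6528) / (8) = -1.0706
  x2 = (4 - (-4)·-1.5486 - (-1)·0.6528) / (6) = -0.2569
  x3 = (4 - (-3)·-1.5486 - (-4)·-0.0463) / (9) = -0.0923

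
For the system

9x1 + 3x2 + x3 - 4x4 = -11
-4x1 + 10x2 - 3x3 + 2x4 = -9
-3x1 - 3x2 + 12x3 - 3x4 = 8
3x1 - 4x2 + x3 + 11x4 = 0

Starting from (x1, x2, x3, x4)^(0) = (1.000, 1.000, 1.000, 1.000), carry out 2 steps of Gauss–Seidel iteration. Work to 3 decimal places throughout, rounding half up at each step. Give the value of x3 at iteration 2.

0.117

Iteration 1:
  x1 = (-11 - (3)·1.000 - (1)·1.000 - (-4)·1.000) / (9) = -1.222
  x2 = (-9 - (-4)·-1.222 - (-3)·1.000 - (2)·1.000) / (10) = -1.289
  x3 = (8 - (-3)·-1.222 - (-3)·-1.289 - (-3)·1.000) / (12) = 0.289
  x4 = (0 - (3)·-1.222 - (-4)·-1.289 - (1)·0.289) / (11) = -0.162
Iteration 2:
  x1 = (-11 - (3)·-1.289 - (1)·0.289 - (-4)·-0.162) / (9) = -0.897
  x2 = (-9 - (-4)·-0.897 - (-3)·0.289 - (2)·-0.162) / (10) = -1.140
  x3 = (8 - (-3)·-0.897 - (-3)·-1.140 - (-3)·-0.162) / (12) = 0.117
  x4 = (0 - (3)·-0.897 - (-4)·-1.140 - (1)·0.117) / (11) = -0.181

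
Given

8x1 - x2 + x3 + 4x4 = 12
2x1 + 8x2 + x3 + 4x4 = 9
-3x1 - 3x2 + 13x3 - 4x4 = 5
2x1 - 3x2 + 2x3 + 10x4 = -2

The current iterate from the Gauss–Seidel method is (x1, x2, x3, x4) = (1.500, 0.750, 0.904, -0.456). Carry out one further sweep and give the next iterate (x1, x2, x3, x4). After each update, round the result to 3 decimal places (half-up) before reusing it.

(1.709, 0.813, 0.826, -0.463)

One sweep:
  x1 = (12 - (-1)·0.750 - (1)·0.904 - (4)·-0.456) / (8) = 1.709
  x2 = (9 - (2)·1.709 - (1)·0.904 - (4)·-0.456) / (8) = 0.813
  x3 = (5 - (-3)·1.709 - (-3)·0.813 - (-4)·-0.456) / (13) = 0.826
  x4 = (-2 - (2)·1.709 - (-3)·0.813 - (2)·0.826) / (10) = -0.463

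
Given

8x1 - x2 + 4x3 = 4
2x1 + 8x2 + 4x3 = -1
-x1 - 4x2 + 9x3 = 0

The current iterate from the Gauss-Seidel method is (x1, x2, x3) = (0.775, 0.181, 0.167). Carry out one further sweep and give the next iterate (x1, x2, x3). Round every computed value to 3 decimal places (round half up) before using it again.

One sweep:
  x1 = (4 - (-1)·0.181 - (4)·0.167) / (8) = 0.439
  x2 = (-1 - (2)·0.439 - (4)·0.167) / (8) = -0.318
  x3 = (0 - (-1)·0.439 - (-4)·-0.318) / (9) = -0.093

(0.439, -0.318, -0.093)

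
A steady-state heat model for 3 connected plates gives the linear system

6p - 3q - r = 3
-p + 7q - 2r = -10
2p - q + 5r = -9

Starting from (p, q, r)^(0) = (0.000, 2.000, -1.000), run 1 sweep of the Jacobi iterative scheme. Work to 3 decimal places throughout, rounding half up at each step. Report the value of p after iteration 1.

Iteration 1:
  p = (3 - (-3)·2.000 - (-1)·-1.000) / (6) = 1.333
  q = (-10 - (-1)·0.000 - (-2)·-1.000) / (7) = -1.714
  r = (-9 - (2)·0.000 - (-1)·2.000) / (5) = -1.400

1.333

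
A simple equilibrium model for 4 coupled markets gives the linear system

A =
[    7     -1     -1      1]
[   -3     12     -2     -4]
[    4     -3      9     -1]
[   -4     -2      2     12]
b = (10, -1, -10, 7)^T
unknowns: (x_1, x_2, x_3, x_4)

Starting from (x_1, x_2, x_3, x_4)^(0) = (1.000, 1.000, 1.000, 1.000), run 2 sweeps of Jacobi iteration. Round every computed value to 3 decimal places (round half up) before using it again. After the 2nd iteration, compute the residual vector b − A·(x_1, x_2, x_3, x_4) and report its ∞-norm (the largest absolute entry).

Iteration 1:
  x_1 = (10 - (-1)·1.000 - (-1)·1.000 - (1)·1.000) / (7) = 1.571
  x_2 = (-1 - (-3)·1.000 - (-2)·1.000 - (-4)·1.000) / (12) = 0.667
  x_3 = (-10 - (4)·1.000 - (-3)·1.000 - (-1)·1.000) / (9) = -1.111
  x_4 = (7 - (-4)·1.000 - (-2)·1.000 - (2)·1.000) / (12) = 0.917
Iteration 2:
  x_1 = (10 - (-1)·0.667 - (-1)·-1.111 - (1)·0.917) / (7) = 1.234
  x_2 = (-1 - (-3)·1.571 - (-2)·-1.111 - (-4)·0.917) / (12) = 0.430
  x_3 = (-10 - (4)·1.571 - (-3)·0.667 - (-1)·0.917) / (9) = -1.485
  x_4 = (7 - (-4)·1.571 - (-2)·0.667 - (2)·-1.111) / (12) = 1.403
Residual b − A·x = (-1.096, 0.184, 1.122, -1.070); ∞-norm = 1.122

1.122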